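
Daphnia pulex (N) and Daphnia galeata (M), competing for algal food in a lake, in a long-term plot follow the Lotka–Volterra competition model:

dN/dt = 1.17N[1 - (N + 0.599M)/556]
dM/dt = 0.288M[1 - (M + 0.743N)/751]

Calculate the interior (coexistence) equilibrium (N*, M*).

N* ≈ 191, M* ≈ 609

Setting both brackets to zero gives the nullclines N + 0.599M = 556 and 0.743N + M = 751.
Substituting M = 751 - 0.743N into the first: N(1 - 0.599·0.743) = 556 - 0.599·751.
So N* = 106/0.555 = 191, and then M* = 751 - 0.743·191 = 609.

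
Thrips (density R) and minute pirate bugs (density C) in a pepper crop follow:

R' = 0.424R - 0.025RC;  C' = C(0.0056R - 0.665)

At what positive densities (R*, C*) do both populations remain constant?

R* ≈ 119, C* ≈ 17

Set dC/dt = 0 with C > 0: 0.0056R - 0.665 = 0, so R* = 0.665/0.0056 = 119.
Set dR/dt = 0 with R > 0: 0.424 - 0.025C = 0, so C* = 0.424/0.025 = 17.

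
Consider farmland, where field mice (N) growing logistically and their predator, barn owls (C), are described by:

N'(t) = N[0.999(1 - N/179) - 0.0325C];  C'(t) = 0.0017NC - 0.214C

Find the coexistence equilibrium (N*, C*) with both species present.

N* ≈ 126, C* ≈ 9.12

From dC/dt = 0 with C > 0: 0.0017N* = 0.214, so N* = 126.
Substitute into dN/dt = 0: 0.999(1 - 126/179) = 0.0325C*.
The bracket is 0.297, giving C* = 0.296/0.0325 = 9.12.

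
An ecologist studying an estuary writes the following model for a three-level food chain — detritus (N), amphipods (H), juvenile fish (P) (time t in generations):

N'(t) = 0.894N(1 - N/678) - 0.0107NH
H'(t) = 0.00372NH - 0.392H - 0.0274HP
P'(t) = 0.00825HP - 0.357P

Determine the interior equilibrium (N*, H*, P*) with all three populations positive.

From dP/dt = 0: 0.00825H* = 0.357, so H* = 43.3.
From dN/dt = 0: 0.894(1 - N*/678) = 0.0107·43.3, giving N* = 678·(1 - 0.518) = 327.
From dH/dt = 0: 0.00372·327 - 0.392 = 0.0274P*, so P* = 0.824/0.0274 = 30.1.

N* ≈ 327, H* ≈ 43.3, P* ≈ 30.1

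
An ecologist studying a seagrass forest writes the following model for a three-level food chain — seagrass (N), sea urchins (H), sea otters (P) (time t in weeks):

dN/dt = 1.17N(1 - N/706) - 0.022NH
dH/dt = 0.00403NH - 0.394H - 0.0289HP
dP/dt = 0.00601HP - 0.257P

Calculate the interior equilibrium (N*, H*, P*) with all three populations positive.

From dP/dt = 0: 0.00601H* = 0.257, so H* = 42.8.
From dN/dt = 0: 1.17(1 - N*/706) = 0.022·42.8, giving N* = 706·(1 - 0.804) = 138.
From dH/dt = 0: 0.00403·138 - 0.394 = 0.0289P*, so P* = 0.163/0.0289 = 5.66.

N* ≈ 138, H* ≈ 42.8, P* ≈ 5.66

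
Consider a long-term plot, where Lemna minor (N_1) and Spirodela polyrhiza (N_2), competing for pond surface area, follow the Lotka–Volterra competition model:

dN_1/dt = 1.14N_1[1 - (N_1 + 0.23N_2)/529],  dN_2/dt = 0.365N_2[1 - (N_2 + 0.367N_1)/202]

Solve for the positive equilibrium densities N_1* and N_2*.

N_1* ≈ 527, N_2* ≈ 8.58

Setting both brackets to zero gives the nullclines N_1 + 0.23N_2 = 529 and 0.367N_1 + N_2 = 202.
Substituting N_2 = 202 - 0.367N_1 into the first: N_1(1 - 0.23·0.367) = 529 - 0.23·202.
So N_1* = 483/0.916 = 527, and then N_2* = 202 - 0.367·527 = 8.58.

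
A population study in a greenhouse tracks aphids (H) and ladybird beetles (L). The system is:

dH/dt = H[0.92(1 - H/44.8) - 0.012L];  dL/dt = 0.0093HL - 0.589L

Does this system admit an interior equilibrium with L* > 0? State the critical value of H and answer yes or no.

Threshold H = 63.3; K < 63.3, so no, the predator goes extinct.

The predator equation gives dL/dt > 0 only when H > 0.589/0.0093 = 63.3.
Without the predator, H → K = 44.8. Since 44.8 < 63.3, the predator cannot invade.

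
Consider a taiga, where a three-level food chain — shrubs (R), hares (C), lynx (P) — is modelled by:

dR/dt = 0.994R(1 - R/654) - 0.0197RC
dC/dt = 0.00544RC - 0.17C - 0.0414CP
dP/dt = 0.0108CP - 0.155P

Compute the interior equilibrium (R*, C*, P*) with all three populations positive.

From dP/dt = 0: 0.0108C* = 0.155, so C* = 14.4.
From dR/dt = 0: 0.994(1 - R*/654) = 0.0197·14.4, giving R* = 654·(1 - 0.284) = 468.
From dC/dt = 0: 0.00544·468 - 0.17 = 0.0414P*, so P* = 2.38/0.0414 = 57.4.

R* ≈ 468, C* ≈ 14.4, P* ≈ 57.4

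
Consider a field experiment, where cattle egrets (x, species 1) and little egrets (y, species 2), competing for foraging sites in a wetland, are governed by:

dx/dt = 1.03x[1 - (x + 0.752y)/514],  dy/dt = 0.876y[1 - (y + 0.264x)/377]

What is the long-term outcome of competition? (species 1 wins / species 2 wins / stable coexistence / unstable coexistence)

stable coexistence

Compare the nullcline intercepts: K1/α12 = 514/0.752 = 684 > K2 = 377; K2/α21 = 377/0.264 = 1430 > K1 = 514.
Since both inequalities hold, each species can invade when rare, so the interior equilibrium is stable.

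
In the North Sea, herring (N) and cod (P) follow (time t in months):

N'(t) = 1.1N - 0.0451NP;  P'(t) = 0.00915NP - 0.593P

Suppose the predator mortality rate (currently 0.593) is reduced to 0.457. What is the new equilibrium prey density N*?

At the interior fixed point, setting dP/dt = 0 with P > 0 fixes N* = (predator death rate)/(NP coefficient) — independent of the other coefficients.
With the change, N* = 0.457/0.00915 = 49.9; it falls from 64.8.

N* ≈ 49.9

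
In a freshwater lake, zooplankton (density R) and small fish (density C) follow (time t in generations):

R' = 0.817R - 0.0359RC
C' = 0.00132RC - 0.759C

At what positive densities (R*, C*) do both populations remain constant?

Set dC/dt = 0 with C > 0: 0.00132R - 0.759 = 0, so R* = 0.759/0.00132 = 575.
Set dR/dt = 0 with R > 0: 0.817 - 0.0359C = 0, so C* = 0.817/0.0359 = 22.8.

R* ≈ 575, C* ≈ 22.8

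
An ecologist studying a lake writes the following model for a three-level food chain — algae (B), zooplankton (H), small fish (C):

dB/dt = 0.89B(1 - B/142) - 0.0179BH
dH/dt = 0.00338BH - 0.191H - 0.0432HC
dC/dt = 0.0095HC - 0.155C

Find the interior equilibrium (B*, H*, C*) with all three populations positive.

From dC/dt = 0: 0.0095H* = 0.155, so H* = 16.3.
From dB/dt = 0: 0.89(1 - B*/142) = 0.0179·16.3, giving B* = 142·(1 - 0.328) = 95.4.
From dH/dt = 0: 0.00338·95.4 - 0.191 = 0.0432C*, so C* = 0.131/0.0432 = 3.04.

B* ≈ 95.4, H* ≈ 16.3, C* ≈ 3.04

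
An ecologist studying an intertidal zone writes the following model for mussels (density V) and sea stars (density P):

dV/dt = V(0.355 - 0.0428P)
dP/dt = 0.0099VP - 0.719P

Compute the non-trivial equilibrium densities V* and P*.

Set dP/dt = 0 with P > 0: 0.0099V - 0.719 = 0, so V* = 0.719/0.0099 = 72.6.
Set dV/dt = 0 with V > 0: 0.355 - 0.0428P = 0, so P* = 0.355/0.0428 = 8.29.

V* ≈ 72.6, P* ≈ 8.29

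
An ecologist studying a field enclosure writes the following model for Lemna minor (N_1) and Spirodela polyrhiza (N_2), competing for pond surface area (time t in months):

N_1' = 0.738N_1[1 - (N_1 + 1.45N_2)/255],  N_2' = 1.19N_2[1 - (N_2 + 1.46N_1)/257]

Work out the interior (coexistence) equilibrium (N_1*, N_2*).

N_1* ≈ 105, N_2* ≈ 103

Setting both brackets to zero gives the nullclines N_1 + 1.45N_2 = 255 and 1.46N_1 + N_2 = 257.
Substituting N_2 = 257 - 1.46N_1 into the first: N_1(1 - 1.45·1.46) = 255 - 1.45·257.
So N_1* = -118/-1.12 = 105, and then N_2* = 257 - 1.46·105 = 103.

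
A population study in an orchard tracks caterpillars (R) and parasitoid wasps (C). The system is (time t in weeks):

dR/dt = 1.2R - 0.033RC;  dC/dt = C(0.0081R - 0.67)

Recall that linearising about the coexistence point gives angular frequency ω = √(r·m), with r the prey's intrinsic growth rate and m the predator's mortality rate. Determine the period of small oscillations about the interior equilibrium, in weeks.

T ≈ 7.01 weeks

Here r = 1.2 and m = 0.67, so r·m = 0.804.
ω = √0.804 = 0.897 per week, hence T = 2π/ω ≈ 7.01 weeks.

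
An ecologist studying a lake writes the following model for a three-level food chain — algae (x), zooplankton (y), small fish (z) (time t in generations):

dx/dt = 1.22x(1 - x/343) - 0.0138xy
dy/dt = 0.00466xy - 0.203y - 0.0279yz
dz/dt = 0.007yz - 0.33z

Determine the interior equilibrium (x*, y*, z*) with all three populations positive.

From dz/dt = 0: 0.007y* = 0.33, so y* = 47.1.
From dx/dt = 0: 1.22(1 - x*/343) = 0.0138·47.1, giving x* = 343·(1 - 0.533) = 160.
From dy/dt = 0: 0.00466·160 - 0.203 = 0.0279z*, so z* = 0.543/0.0279 = 19.5.

x* ≈ 160, y* ≈ 47.1, z* ≈ 19.5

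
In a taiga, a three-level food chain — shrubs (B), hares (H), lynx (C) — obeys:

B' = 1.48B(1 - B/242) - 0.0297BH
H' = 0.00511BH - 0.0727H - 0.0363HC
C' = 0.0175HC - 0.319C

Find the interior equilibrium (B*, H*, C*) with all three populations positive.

From dC/dt = 0: 0.0175H* = 0.319, so H* = 18.2.
From dB/dt = 0: 1.48(1 - B*/242) = 0.0297·18.2, giving B* = 242·(1 - 0.366) = 153.
From dH/dt = 0: 0.00511·153 - 0.0727 = 0.0363C*, so C* = 0.712/0.0363 = 19.6.

B* ≈ 153, H* ≈ 18.2, C* ≈ 19.6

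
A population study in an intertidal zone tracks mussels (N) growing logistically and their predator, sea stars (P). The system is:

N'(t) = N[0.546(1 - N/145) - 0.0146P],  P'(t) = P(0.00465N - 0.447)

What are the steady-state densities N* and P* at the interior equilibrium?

N* ≈ 96.1, P* ≈ 12.6

From dP/dt = 0 with P > 0: 0.00465N* = 0.447, so N* = 96.1.
Substitute into dN/dt = 0: 0.546(1 - 96.1/145) = 0.0146P*.
The bracket is 0.337, giving P* = 0.184/0.0146 = 12.6.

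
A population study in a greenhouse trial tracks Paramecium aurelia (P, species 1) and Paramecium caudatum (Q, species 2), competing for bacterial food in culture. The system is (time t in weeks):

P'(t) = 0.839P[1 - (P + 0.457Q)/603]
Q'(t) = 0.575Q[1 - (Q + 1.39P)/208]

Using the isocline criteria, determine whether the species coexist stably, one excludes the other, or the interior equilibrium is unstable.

species 1 excludes species 2

Compare the nullcline intercepts: K1/α12 = 603/0.457 = 1320 > K2 = 208; K2/α21 = 208/1.39 = 150 < K1 = 603.
Since the inequalities point opposite ways, species 1 can invade but species 2 cannot.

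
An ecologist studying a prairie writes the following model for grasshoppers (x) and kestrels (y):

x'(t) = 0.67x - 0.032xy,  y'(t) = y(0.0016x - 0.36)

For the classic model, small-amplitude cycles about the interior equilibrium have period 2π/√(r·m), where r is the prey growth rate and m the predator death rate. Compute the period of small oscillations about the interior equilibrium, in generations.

Here r = 0.67 and m = 0.36, so r·m = 0.241.
ω = √0.241 = 0.491 per generation, hence T = 2π/ω ≈ 12.8 generations.

T ≈ 12.8 generations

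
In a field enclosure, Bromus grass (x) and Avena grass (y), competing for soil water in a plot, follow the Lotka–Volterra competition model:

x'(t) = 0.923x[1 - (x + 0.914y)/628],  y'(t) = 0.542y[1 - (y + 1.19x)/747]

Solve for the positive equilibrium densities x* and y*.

x* ≈ 625, y* ≈ 3.65

Setting both brackets to zero gives the nullclines x + 0.914y = 628 and 1.19x + y = 747.
Substituting y = 747 - 1.19x into the first: x(1 - 0.914·1.19) = 628 - 0.914·747.
So x* = -54.8/-0.0877 = 625, and then y* = 747 - 1.19·625 = 3.65.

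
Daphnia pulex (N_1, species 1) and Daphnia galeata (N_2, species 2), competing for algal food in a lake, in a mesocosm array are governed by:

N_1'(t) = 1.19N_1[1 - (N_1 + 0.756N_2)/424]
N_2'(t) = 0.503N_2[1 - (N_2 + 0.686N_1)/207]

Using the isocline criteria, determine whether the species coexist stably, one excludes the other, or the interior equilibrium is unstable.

Compare the nullcline intercepts: K1/α12 = 424/0.756 = 561 > K2 = 207; K2/α21 = 207/0.686 = 302 < K1 = 424.
Since the inequalities point opposite ways, species 1 can invade but species 2 cannot.

species 1 excludes species 2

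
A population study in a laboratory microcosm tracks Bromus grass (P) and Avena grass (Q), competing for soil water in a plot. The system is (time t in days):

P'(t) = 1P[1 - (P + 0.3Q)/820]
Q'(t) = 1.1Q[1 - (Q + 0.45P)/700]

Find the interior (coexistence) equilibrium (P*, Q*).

Setting both brackets to zero gives the nullclines P + 0.3Q = 820 and 0.45P + Q = 700.
Substituting Q = 700 - 0.45P into the first: P(1 - 0.3·0.45) = 820 - 0.3·700.
So P* = 610/0.865 = 705, and then Q* = 700 - 0.45·705 = 383.

P* ≈ 705, Q* ≈ 383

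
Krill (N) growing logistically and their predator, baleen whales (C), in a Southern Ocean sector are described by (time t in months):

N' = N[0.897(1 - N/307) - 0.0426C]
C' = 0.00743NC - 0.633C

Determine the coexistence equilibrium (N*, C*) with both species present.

From dC/dt = 0 with C > 0: 0.00743N* = 0.633, so N* = 85.2.
Substitute into dN/dt = 0: 0.897(1 - 85.2/307) = 0.0426C*.
The bracket is 0.722, giving C* = 0.648/0.0426 = 15.2.

N* ≈ 85.2, C* ≈ 15.2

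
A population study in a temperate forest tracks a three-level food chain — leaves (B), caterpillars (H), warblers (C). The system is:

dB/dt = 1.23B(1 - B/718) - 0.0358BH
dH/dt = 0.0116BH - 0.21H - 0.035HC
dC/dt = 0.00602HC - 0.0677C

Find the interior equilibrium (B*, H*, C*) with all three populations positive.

From dC/dt = 0: 0.00602H* = 0.0677, so H* = 11.2.
From dB/dt = 0: 1.23(1 - B*/718) = 0.0358·11.2, giving B* = 718·(1 - 0.327) = 483.
From dH/dt = 0: 0.0116·483 - 0.21 = 0.035C*, so C* = 5.39/0.035 = 154.

B* ≈ 483, H* ≈ 11.2, C* ≈ 154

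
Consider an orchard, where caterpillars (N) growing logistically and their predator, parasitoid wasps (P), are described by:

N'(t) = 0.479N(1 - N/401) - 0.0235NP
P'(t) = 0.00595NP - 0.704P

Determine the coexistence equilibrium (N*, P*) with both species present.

From dP/dt = 0 with P > 0: 0.00595N* = 0.704, so N* = 118.
Substitute into dN/dt = 0: 0.479(1 - 118/401) = 0.0235P*.
The bracket is 0.705, giving P* = 0.338/0.0235 = 14.4.

N* ≈ 118, P* ≈ 14.4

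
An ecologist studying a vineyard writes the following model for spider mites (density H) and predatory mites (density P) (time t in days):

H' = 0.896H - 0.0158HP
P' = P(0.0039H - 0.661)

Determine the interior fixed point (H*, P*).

Set dP/dt = 0 with P > 0: 0.0039H - 0.661 = 0, so H* = 0.661/0.0039 = 169.
Set dH/dt = 0 with H > 0: 0.896 - 0.0158P = 0, so P* = 0.896/0.0158 = 56.7.

H* ≈ 169, P* ≈ 56.7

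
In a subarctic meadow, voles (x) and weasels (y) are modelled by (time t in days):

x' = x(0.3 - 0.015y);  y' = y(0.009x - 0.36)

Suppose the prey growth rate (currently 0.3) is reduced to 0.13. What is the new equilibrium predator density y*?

y* ≈ 8.67

At the interior fixed point, setting dx/dt = 0 with x > 0 fixes y* = (prey growth rate)/(xy coefficient) — independent of the other coefficients.
With the change, y* = 0.13/0.015 = 8.67; it falls from 20.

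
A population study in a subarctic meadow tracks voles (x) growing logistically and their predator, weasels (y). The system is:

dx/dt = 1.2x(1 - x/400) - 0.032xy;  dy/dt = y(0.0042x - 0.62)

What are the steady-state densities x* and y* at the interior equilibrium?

From dy/dt = 0 with y > 0: 0.0042x* = 0.62, so x* = 148.
Substitute into dx/dt = 0: 1.2(1 - 148/400) = 0.032y*.
The bracket is 0.631, giving y* = 0.757/0.032 = 23.7.

x* ≈ 148, y* ≈ 23.7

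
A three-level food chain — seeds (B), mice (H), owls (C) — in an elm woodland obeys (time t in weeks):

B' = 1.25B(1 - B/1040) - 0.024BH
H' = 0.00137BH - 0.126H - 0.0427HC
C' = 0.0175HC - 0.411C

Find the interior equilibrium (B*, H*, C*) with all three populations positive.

B* ≈ 571, H* ≈ 23.5, C* ≈ 15.4

From dC/dt = 0: 0.0175H* = 0.411, so H* = 23.5.
From dB/dt = 0: 1.25(1 - B*/1040) = 0.024·23.5, giving B* = 1040·(1 - 0.451) = 571.
From dH/dt = 0: 0.00137·571 - 0.126 = 0.0427C*, so C* = 0.656/0.0427 = 15.4.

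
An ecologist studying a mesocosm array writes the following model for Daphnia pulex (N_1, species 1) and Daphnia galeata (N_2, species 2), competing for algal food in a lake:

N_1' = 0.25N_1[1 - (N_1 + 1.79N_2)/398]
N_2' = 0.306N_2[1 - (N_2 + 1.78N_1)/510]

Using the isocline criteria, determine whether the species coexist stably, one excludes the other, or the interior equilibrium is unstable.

Compare the nullcline intercepts: K1/α12 = 398/1.79 = 222 < K2 = 510; K2/α21 = 510/1.78 = 287 < K1 = 398.
Since both are reversed, neither can invade when rare; the interior point is a saddle.

unstable coexistence (outcome depends on initial conditions)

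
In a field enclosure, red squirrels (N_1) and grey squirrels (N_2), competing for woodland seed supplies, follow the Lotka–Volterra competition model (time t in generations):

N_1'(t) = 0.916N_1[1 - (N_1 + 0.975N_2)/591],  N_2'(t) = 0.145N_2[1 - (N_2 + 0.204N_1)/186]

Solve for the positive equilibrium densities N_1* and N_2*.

Setting both brackets to zero gives the nullclines N_1 + 0.975N_2 = 591 and 0.204N_1 + N_2 = 186.
Substituting N_2 = 186 - 0.204N_1 into the first: N_1(1 - 0.975·0.204) = 591 - 0.975·186.
So N_1* = 410/0.801 = 511, and then N_2* = 186 - 0.204·511 = 81.7.

N_1* ≈ 511, N_2* ≈ 81.7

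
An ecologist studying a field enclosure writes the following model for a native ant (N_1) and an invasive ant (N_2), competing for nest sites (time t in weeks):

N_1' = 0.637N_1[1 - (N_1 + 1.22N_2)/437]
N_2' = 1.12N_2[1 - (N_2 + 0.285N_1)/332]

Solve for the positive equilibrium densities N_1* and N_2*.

Setting both brackets to zero gives the nullclines N_1 + 1.22N_2 = 437 and 0.285N_1 + N_2 = 332.
Substituting N_2 = 332 - 0.285N_1 into the first: N_1(1 - 1.22·0.285) = 437 - 1.22·332.
So N_1* = 32/0.652 = 49, and then N_2* = 332 - 0.285·49 = 318.

N_1* ≈ 49, N_2* ≈ 318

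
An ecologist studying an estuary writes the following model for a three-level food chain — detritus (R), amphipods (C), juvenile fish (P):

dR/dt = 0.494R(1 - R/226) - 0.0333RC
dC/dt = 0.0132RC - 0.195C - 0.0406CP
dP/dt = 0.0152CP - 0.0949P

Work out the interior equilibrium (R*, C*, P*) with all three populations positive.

From dP/dt = 0: 0.0152C* = 0.0949, so C* = 6.24.
From dR/dt = 0: 0.494(1 - R*/226) = 0.0333·6.24, giving R* = 226·(1 - 0.421) = 131.
From dC/dt = 0: 0.0132·131 - 0.195 = 0.0406P*, so P* = 1.53/0.0406 = 37.8.

R* ≈ 131, C* ≈ 6.24, P* ≈ 37.8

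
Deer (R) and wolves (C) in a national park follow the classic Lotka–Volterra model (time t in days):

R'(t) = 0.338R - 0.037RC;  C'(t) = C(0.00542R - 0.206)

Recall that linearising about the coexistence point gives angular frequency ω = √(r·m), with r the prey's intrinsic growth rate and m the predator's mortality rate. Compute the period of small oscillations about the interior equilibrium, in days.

T ≈ 23.8 days

Here r = 0.338 and m = 0.206, so r·m = 0.0696.
ω = √0.0696 = 0.264 per day, hence T = 2π/ω ≈ 23.8 days.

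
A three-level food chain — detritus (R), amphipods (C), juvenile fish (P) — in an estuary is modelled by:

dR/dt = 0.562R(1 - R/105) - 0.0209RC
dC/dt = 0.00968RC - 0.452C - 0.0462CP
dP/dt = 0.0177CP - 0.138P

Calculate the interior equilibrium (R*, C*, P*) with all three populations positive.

From dP/dt = 0: 0.0177C* = 0.138, so C* = 7.8.
From dR/dt = 0: 0.562(1 - R*/105) = 0.0209·7.8, giving R* = 105·(1 - 0.29) = 74.6.
From dC/dt = 0: 0.00968·74.6 - 0.452 = 0.0462P*, so P* = 0.27/0.0462 = 5.84.

R* ≈ 74.6, C* ≈ 7.8, P* ≈ 5.84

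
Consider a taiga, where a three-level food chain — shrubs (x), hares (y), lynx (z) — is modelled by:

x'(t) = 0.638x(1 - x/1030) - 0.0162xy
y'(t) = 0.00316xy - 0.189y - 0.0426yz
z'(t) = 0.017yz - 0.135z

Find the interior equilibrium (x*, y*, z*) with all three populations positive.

x* ≈ 822, y* ≈ 7.94, z* ≈ 56.6

From dz/dt = 0: 0.017y* = 0.135, so y* = 7.94.
From dx/dt = 0: 0.638(1 - x*/1030) = 0.0162·7.94, giving x* = 1030·(1 - 0.202) = 822.
From dy/dt = 0: 0.00316·822 - 0.189 = 0.0426z*, so z* = 2.41/0.0426 = 56.6.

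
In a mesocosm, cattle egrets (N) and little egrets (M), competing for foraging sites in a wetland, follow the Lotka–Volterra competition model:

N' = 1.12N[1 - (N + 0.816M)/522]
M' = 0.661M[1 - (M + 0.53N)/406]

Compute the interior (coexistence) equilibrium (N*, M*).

N* ≈ 336, M* ≈ 228

Setting both brackets to zero gives the nullclines N + 0.816M = 522 and 0.53N + M = 406.
Substituting M = 406 - 0.53N into the first: N(1 - 0.816·0.53) = 522 - 0.816·406.
So N* = 191/0.568 = 336, and then M* = 406 - 0.53·336 = 228.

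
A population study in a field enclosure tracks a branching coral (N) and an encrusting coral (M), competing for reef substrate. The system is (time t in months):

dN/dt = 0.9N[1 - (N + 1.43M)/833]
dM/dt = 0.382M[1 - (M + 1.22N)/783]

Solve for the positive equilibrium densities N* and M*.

Setting both brackets to zero gives the nullclines N + 1.43M = 833 and 1.22N + M = 783.
Substituting M = 783 - 1.22N into the first: N(1 - 1.43·1.22) = 833 - 1.43·783.
So N* = -287/-0.745 = 385, and then M* = 783 - 1.22·385 = 313.

N* ≈ 385, M* ≈ 313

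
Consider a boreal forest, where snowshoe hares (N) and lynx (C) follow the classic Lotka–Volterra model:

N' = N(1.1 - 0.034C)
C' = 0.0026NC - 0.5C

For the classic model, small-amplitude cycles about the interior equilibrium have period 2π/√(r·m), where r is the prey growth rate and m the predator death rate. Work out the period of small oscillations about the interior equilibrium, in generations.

Here r = 1.1 and m = 0.5, so r·m = 0.55.
ω = √0.55 = 0.742 per generation, hence T = 2π/ω ≈ 8.47 generations.

T ≈ 8.47 generations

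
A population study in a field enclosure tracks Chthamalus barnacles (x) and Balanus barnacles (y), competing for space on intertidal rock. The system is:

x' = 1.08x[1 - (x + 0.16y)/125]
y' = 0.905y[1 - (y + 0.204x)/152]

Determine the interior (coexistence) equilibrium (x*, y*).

Setting both brackets to zero gives the nullclines x + 0.16y = 125 and 0.204x + y = 152.
Substituting y = 152 - 0.204x into the first: x(1 - 0.16·0.204) = 125 - 0.16·152.
So x* = 101/0.967 = 104, and then y* = 152 - 0.204·104 = 131.

x* ≈ 104, y* ≈ 131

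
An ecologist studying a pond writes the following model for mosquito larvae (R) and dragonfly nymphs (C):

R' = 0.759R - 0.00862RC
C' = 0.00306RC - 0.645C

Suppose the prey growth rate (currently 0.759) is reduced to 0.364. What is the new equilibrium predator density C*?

C* ≈ 42.2

At the interior fixed point, setting dR/dt = 0 with R > 0 fixes C* = (prey growth rate)/(RC coefficient) — independent of the other coefficients.
With the change, C* = 0.364/0.00862 = 42.2; it falls from 88.1.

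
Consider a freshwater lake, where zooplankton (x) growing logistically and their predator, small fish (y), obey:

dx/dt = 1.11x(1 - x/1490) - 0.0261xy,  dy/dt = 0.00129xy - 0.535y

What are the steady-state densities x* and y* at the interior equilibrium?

x* ≈ 415, y* ≈ 30.7

From dy/dt = 0 with y > 0: 0.00129x* = 0.535, so x* = 415.
Substitute into dx/dt = 0: 1.11(1 - 415/1490) = 0.0261y*.
The bracket is 0.722, giving y* = 0.801/0.0261 = 30.7.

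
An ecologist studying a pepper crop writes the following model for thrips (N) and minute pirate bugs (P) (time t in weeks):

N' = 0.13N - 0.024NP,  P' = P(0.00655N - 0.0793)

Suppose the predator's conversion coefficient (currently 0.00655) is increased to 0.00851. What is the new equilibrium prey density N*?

N* ≈ 9.32

At the interior fixed point, setting dP/dt = 0 with P > 0 fixes N* = (predator death rate)/(NP coefficient) — independent of the other coefficients.
With the change, N* = 0.0793/0.00851 = 9.32; it falls from 12.1.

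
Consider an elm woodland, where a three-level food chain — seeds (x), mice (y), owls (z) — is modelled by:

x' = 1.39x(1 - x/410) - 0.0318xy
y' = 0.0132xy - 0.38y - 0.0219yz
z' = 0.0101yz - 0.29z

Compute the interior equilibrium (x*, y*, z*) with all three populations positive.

x* ≈ 141, y* ≈ 28.7, z* ≈ 67.4

From dz/dt = 0: 0.0101y* = 0.29, so y* = 28.7.
From dx/dt = 0: 1.39(1 - x*/410) = 0.0318·28.7, giving x* = 410·(1 - 0.657) = 141.
From dy/dt = 0: 0.0132·141 - 0.38 = 0.0219z*, so z* = 1.48/0.0219 = 67.4.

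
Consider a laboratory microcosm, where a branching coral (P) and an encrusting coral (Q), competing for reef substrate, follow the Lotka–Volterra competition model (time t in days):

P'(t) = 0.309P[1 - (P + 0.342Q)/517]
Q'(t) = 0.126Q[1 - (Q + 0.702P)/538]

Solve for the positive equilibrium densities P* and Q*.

P* ≈ 438, Q* ≈ 230

Setting both brackets to zero gives the nullclines P + 0.342Q = 517 and 0.702P + Q = 538.
Substituting Q = 538 - 0.702P into the first: P(1 - 0.342·0.702) = 517 - 0.342·538.
So P* = 333/0.76 = 438, and then Q* = 538 - 0.702·438 = 230.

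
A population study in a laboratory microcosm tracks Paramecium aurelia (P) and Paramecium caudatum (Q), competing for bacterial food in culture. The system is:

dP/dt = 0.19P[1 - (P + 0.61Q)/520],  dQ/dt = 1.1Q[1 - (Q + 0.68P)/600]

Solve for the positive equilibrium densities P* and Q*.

Setting both brackets to zero gives the nullclines P + 0.61Q = 520 and 0.68P + Q = 600.
Substituting Q = 600 - 0.68P into the first: P(1 - 0.61·0.68) = 520 - 0.61·600.
So P* = 154/0.585 = 263, and then Q* = 600 - 0.68·263 = 421.

P* ≈ 263, Q* ≈ 421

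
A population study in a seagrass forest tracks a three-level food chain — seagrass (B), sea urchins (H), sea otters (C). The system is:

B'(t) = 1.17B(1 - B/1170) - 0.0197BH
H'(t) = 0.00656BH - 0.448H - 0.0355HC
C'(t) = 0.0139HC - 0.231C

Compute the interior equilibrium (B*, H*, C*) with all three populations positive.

B* ≈ 843, H* ≈ 16.6, C* ≈ 143

From dC/dt = 0: 0.0139H* = 0.231, so H* = 16.6.
From dB/dt = 0: 1.17(1 - B*/1170) = 0.0197·16.6, giving B* = 1170·(1 - 0.28) = 843.
From dH/dt = 0: 0.00656·843 - 0.448 = 0.0355C*, so C* = 5.08/0.0355 = 143.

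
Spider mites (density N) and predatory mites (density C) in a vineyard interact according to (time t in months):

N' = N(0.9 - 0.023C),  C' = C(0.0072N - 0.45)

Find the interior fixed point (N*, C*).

N* ≈ 62.5, C* ≈ 39.1

Set dC/dt = 0 with C > 0: 0.0072N - 0.45 = 0, so N* = 0.45/0.0072 = 62.5.
Set dN/dt = 0 with N > 0: 0.9 - 0.023C = 0, so C* = 0.9/0.023 = 39.1.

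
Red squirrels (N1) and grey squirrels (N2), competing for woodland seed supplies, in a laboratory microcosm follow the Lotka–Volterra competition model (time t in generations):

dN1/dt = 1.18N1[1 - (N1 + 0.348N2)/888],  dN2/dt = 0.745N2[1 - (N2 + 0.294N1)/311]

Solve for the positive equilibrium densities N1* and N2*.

Setting both brackets to zero gives the nullclines N1 + 0.348N2 = 888 and 0.294N1 + N2 = 311.
Substituting N2 = 311 - 0.294N1 into the first: N1(1 - 0.348·0.294) = 888 - 0.348·311.
So N1* = 780/0.898 = 869, and then N2* = 311 - 0.294·869 = 55.6.

N1* ≈ 869, N2* ≈ 55.6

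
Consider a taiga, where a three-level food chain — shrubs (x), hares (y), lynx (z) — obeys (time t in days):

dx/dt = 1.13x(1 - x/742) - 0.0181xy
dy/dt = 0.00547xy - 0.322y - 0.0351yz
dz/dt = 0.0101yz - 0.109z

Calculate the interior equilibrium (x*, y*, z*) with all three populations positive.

x* ≈ 614, y* ≈ 10.8, z* ≈ 86.5

From dz/dt = 0: 0.0101y* = 0.109, so y* = 10.8.
From dx/dt = 0: 1.13(1 - x*/742) = 0.0181·10.8, giving x* = 742·(1 - 0.173) = 614.
From dy/dt = 0: 0.00547·614 - 0.322 = 0.0351z*, so z* = 3.04/0.0351 = 86.5.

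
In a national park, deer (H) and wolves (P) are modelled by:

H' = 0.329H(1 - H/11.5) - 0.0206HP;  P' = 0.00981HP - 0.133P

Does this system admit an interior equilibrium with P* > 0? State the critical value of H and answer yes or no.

Threshold H = 13.6; K < 13.6, so no, the predator goes extinct.

The predator equation gives dP/dt > 0 only when H > 0.133/0.00981 = 13.6.
Without the predator, H → K = 11.5. Since 11.5 < 13.6, the predator cannot invade.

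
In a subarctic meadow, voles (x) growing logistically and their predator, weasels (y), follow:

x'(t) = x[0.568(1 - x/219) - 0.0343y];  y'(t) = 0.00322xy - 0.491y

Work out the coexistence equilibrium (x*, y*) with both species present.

From dy/dt = 0 with y > 0: 0.00322x* = 0.491, so x* = 152.
Substitute into dx/dt = 0: 0.568(1 - 152/219) = 0.0343y*.
The bracket is 0.304, giving y* = 0.173/0.0343 = 5.03.

x* ≈ 152, y* ≈ 5.03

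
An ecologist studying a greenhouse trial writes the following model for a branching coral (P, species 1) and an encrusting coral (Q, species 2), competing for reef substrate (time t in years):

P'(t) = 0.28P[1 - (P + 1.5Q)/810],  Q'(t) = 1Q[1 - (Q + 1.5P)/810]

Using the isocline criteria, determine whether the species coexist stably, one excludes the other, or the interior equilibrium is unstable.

unstable coexistence (outcome depends on initial conditions)

Compare the nullcline intercepts: K1/α12 = 810/1.5 = 540 < K2 = 810; K2/α21 = 810/1.5 = 540 < K1 = 810.
Since both are reversed, neither can invade when rare; the interior point is a saddle.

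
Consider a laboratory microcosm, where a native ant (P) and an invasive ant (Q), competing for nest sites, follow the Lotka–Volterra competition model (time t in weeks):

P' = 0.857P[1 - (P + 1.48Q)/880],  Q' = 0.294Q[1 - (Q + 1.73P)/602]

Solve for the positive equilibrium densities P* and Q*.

P* ≈ 7.02, Q* ≈ 590

Setting both brackets to zero gives the nullclines P + 1.48Q = 880 and 1.73P + Q = 602.
Substituting Q = 602 - 1.73P into the first: P(1 - 1.48·1.73) = 880 - 1.48·602.
So P* = -11/-1.56 = 7.02, and then Q* = 602 - 1.73·7.02 = 590.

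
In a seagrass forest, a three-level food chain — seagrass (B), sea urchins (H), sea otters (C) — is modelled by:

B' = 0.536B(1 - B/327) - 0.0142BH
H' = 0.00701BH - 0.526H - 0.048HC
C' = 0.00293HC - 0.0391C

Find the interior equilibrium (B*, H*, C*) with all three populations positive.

B* ≈ 211, H* ≈ 13.3, C* ≈ 19.9

From dC/dt = 0: 0.00293H* = 0.0391, so H* = 13.3.
From dB/dt = 0: 0.536(1 - B*/327) = 0.0142·13.3, giving B* = 327·(1 - 0.354) = 211.
From dH/dt = 0: 0.00701·211 - 0.526 = 0.048C*, so C* = 0.956/0.048 = 19.9.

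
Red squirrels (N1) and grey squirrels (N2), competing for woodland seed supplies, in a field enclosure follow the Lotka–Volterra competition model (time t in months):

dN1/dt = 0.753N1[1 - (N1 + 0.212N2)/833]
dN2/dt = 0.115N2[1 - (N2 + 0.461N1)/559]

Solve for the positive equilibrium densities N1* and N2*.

Setting both brackets to zero gives the nullclines N1 + 0.212N2 = 833 and 0.461N1 + N2 = 559.
Substituting N2 = 559 - 0.461N1 into the first: N1(1 - 0.212·0.461) = 833 - 0.212·559.
So N1* = 714/0.902 = 792, and then N2* = 559 - 0.461·792 = 194.

N1* ≈ 792, N2* ≈ 194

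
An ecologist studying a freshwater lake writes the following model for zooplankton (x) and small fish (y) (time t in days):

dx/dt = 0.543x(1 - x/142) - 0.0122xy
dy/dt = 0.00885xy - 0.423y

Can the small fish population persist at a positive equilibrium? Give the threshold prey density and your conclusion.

The predator equation gives dy/dt > 0 only when x > 0.423/0.00885 = 47.8.
Without the predator, x → K = 142. Since 142 > 47.8, the predator can invade and persist.

Threshold x = 47.8; K > 47.8, so yes, the predator persists.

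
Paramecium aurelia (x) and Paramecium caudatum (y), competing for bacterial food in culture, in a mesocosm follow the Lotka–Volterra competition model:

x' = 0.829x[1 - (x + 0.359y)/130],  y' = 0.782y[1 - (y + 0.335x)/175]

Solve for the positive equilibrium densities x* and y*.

Setting both brackets to zero gives the nullclines x + 0.359y = 130 and 0.335x + y = 175.
Substituting y = 175 - 0.335x into the first: x(1 - 0.359·0.335) = 130 - 0.359·175.
So x* = 67.2/0.88 = 76.4, and then y* = 175 - 0.335·76.4 = 149.

x* ≈ 76.4, y* ≈ 149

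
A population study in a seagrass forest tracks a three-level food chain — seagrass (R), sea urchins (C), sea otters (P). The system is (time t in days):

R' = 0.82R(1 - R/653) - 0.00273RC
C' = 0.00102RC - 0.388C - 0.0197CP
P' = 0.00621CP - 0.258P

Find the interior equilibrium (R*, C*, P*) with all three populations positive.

R* ≈ 563, C* ≈ 41.5, P* ≈ 9.44

From dP/dt = 0: 0.00621C* = 0.258, so C* = 41.5.
From dR/dt = 0: 0.82(1 - R*/653) = 0.00273·41.5, giving R* = 653·(1 - 0.138) = 563.
From dC/dt = 0: 0.00102·563 - 0.388 = 0.0197P*, so P* = 0.186/0.0197 = 9.44.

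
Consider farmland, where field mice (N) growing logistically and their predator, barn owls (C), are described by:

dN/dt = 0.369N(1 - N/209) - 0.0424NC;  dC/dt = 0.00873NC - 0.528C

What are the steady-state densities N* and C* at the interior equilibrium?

N* ≈ 60.5, C* ≈ 6.18

From dC/dt = 0 with C > 0: 0.00873N* = 0.528, so N* = 60.5.
Substitute into dN/dt = 0: 0.369(1 - 60.5/209) = 0.0424C*.
The bracket is 0.711, giving C* = 0.262/0.0424 = 6.18.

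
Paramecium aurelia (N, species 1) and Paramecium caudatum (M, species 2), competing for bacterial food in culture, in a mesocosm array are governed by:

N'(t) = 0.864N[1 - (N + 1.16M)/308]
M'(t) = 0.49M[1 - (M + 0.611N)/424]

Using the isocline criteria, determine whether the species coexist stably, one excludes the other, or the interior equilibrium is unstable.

Compare the nullcline intercepts: K1/α12 = 308/1.16 = 266 < K2 = 424; K2/α21 = 424/0.611 = 694 > K1 = 308.
Since the inequalities point opposite ways, species 2 can invade but species 1 cannot.

species 2 excludes species 1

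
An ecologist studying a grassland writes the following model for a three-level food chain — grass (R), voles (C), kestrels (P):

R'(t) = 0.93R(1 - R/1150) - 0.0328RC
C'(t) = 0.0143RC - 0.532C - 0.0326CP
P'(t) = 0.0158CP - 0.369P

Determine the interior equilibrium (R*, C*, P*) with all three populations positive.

R* ≈ 203, C* ≈ 23.4, P* ≈ 72.6

From dP/dt = 0: 0.0158C* = 0.369, so C* = 23.4.
From dR/dt = 0: 0.93(1 - R*/1150) = 0.0328·23.4, giving R* = 1150·(1 - 0.824) = 203.
From dC/dt = 0: 0.0143·203 - 0.532 = 0.0326P*, so P* = 2.37/0.0326 = 72.6.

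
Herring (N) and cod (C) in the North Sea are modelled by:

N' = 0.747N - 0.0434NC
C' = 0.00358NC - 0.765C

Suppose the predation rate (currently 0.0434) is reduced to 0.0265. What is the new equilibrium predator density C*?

At the interior fixed point, setting dN/dt = 0 with N > 0 fixes C* = (prey growth rate)/(NC coefficient) — independent of the other coefficients.
With the change, C* = 0.747/0.0265 = 28.2; it rises from 17.2.

C* ≈ 28.2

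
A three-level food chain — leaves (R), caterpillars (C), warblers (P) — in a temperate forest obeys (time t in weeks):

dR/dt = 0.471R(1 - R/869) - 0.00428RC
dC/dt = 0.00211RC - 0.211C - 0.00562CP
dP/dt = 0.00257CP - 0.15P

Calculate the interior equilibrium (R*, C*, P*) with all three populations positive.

From dP/dt = 0: 0.00257C* = 0.15, so C* = 58.4.
From dR/dt = 0: 0.471(1 - R*/869) = 0.00428·58.4, giving R* = 869·(1 - 0.53) = 408.
From dC/dt = 0: 0.00211·408 - 0.211 = 0.00562P*, so P* = 0.65/0.00562 = 116.

R* ≈ 408, C* ≈ 58.4, P* ≈ 116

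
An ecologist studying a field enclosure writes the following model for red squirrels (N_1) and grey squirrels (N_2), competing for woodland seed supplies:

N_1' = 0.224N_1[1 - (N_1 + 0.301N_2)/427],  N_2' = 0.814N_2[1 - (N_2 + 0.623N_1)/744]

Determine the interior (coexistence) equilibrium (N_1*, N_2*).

Setting both brackets to zero gives the nullclines N_1 + 0.301N_2 = 427 and 0.623N_1 + N_2 = 744.
Substituting N_2 = 744 - 0.623N_1 into the first: N_1(1 - 0.301·0.623) = 427 - 0.301·744.
So N_1* = 203/0.812 = 250, and then N_2* = 744 - 0.623·250 = 588.

N_1* ≈ 250, N_2* ≈ 588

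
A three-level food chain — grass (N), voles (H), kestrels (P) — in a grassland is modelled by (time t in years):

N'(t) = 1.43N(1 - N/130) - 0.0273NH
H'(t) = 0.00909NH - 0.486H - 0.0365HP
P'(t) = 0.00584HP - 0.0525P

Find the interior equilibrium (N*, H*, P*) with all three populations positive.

From dP/dt = 0: 0.00584H* = 0.0525, so H* = 8.99.
From dN/dt = 0: 1.43(1 - N*/130) = 0.0273·8.99, giving N* = 130·(1 - 0.172) = 108.
From dH/dt = 0: 0.00909·108 - 0.486 = 0.0365P*, so P* = 0.493/0.0365 = 13.5.

N* ≈ 108, H* ≈ 8.99, P* ≈ 13.5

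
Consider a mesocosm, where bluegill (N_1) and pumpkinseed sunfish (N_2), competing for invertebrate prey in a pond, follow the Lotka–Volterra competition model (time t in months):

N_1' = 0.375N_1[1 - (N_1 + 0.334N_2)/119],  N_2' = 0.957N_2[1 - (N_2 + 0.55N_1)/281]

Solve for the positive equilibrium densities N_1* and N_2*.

N_1* ≈ 30.8, N_2* ≈ 264

Setting both brackets to zero gives the nullclines N_1 + 0.334N_2 = 119 and 0.55N_1 + N_2 = 281.
Substituting N_2 = 281 - 0.55N_1 into the first: N_1(1 - 0.334·0.55) = 119 - 0.334·281.
So N_1* = 25.1/0.816 = 30.8, and then N_2* = 281 - 0.55·30.8 = 264.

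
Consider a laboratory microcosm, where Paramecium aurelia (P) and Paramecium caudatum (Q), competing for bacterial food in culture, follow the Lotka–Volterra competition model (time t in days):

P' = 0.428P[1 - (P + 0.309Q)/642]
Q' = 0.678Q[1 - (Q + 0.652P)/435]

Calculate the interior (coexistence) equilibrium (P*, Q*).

Setting both brackets to zero gives the nullclines P + 0.309Q = 642 and 0.652P + Q = 435.
Substituting Q = 435 - 0.652P into the first: P(1 - 0.309·0.652) = 642 - 0.309·435.
So P* = 508/0.799 = 636, and then Q* = 435 - 0.652·636 = 20.6.

P* ≈ 636, Q* ≈ 20.6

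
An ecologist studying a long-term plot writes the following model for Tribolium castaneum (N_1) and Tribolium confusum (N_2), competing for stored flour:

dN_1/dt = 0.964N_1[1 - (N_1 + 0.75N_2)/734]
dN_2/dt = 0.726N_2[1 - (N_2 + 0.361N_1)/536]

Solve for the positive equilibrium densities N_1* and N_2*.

N_1* ≈ 455, N_2* ≈ 372

Setting both brackets to zero gives the nullclines N_1 + 0.75N_2 = 734 and 0.361N_1 + N_2 = 536.
Substituting N_2 = 536 - 0.361N_1 into the first: N_1(1 - 0.75·0.361) = 734 - 0.75·536.
So N_1* = 332/0.729 = 455, and then N_2* = 536 - 0.361·455 = 372.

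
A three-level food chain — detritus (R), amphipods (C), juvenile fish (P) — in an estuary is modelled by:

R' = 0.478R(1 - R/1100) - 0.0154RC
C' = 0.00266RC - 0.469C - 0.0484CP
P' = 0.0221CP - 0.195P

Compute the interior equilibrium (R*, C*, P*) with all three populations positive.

R* ≈ 787, C* ≈ 8.82, P* ≈ 33.6

From dP/dt = 0: 0.0221C* = 0.195, so C* = 8.82.
From dR/dt = 0: 0.478(1 - R*/1100) = 0.0154·8.82, giving R* = 1100·(1 - 0.284) = 787.
From dC/dt = 0: 0.00266·787 - 0.469 = 0.0484P*, so P* = 1.63/0.0484 = 33.6.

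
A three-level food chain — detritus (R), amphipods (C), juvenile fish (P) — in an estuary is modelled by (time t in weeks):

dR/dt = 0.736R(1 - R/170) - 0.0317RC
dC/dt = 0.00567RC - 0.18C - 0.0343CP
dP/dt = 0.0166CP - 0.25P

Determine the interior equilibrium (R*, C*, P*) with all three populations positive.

R* ≈ 59.7, C* ≈ 15.1, P* ≈ 4.63

From dP/dt = 0: 0.0166C* = 0.25, so C* = 15.1.
From dR/dt = 0: 0.736(1 - R*/170) = 0.0317·15.1, giving R* = 170·(1 - 0.649) = 59.7.
From dC/dt = 0: 0.00567·59.7 - 0.18 = 0.0343P*, so P* = 0.159/0.0343 = 4.63.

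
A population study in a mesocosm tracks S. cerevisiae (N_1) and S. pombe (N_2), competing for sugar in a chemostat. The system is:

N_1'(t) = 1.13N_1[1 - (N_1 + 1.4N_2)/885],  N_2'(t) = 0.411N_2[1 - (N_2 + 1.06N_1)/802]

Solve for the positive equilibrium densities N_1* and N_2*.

N_1* ≈ 491, N_2* ≈ 281

Setting both brackets to zero gives the nullclines N_1 + 1.4N_2 = 885 and 1.06N_1 + N_2 = 802.
Substituting N_2 = 802 - 1.06N_1 into the first: N_1(1 - 1.4·1.06) = 885 - 1.4·802.
So N_1* = -238/-0.484 = 491, and then N_2* = 802 - 1.06·491 = 281.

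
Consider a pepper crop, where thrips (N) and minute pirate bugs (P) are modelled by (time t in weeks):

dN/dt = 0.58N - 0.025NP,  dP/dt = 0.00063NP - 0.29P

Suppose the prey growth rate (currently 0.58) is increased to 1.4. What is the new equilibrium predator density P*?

P* ≈ 56

At the interior fixed point, setting dN/dt = 0 with N > 0 fixes P* = (prey growth rate)/(NP coefficient) — independent of the other coefficients.
With the change, P* = 1.4/0.025 = 56; it rises from 23.2.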